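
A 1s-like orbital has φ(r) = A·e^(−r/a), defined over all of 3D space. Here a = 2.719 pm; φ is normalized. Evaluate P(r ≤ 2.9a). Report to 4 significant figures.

P ≈ 0.9285

Integrate the radial probability density 4πr²|φ|² over r ≤ 2.9a.
Normalization gives A² = 1/(π·a^3).
Let u = r/a; then A², 4π and the length scale all cancel, so P = ∫_{0}^{2.9} u^2·e^(-2·u) du ÷ ∫_{0}^{∞} u^2·e^(-2·u) du.
An antiderivative of u^2·e^(-2·u) is -(2·u^2 + 2·u + 1)·e^(-2·u)/4; evaluating from 0 to 2.9 gives 1/4 - 1181·e^(-29/5)/200, while the full integral is 1/4.
Taking the ratio yields P = 0.92849.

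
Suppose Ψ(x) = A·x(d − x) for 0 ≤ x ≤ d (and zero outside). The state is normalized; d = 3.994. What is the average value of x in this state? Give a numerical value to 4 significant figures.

⟨x⟩ ≈ 1.997

By definition ⟨x⟩ = ∫ x |Ψ(x)|² dx.
Evaluating both integrals, ⟨x⟩ = d/2.
With d = 3.994, ⟨x⟩ = 1.9970.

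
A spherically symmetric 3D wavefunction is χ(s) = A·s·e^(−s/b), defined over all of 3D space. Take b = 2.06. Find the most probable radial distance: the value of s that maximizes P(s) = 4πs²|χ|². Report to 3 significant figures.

s ≈ 4.12

Differentiate P(s) = 4πs²|χ|² with respect to s and set to zero.
This gives s = 2·b.
With b = 2.06, the most probable radial distance is 4.120.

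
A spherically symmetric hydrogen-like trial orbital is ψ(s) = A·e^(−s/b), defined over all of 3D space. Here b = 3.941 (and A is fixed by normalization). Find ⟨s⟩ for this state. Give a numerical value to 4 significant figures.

By definition ⟨s⟩ = ∫ s |ψ(s)|² 4πs² ds.
Recall ∫₀^∞ s^m e^(−s/β) ds = m!·β^(m+1), evaluating both integrals, ⟨s⟩ = 3·b/2.
With b = 3.941, ⟨s⟩ = 5.9115.

⟨s⟩ ≈ 5.912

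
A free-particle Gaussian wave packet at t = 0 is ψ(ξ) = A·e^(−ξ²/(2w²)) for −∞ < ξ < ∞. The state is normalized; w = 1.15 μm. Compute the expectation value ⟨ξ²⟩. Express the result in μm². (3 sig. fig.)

By definition ⟨ξ²⟩ = ∫ ξ^2 |ψ(ξ)|² dξ.
With ∫_{−∞}^{∞} ξ^(2m) e^(−αξ²) dξ = (2m−1)!!·√π / (2^m α^(m+1/2)), evaluating both integrals, ⟨ξ²⟩ = w^2/2.
With w = 1.15, ⟨ξ^2⟩ = 0.6613.

⟨ξ^2⟩ ≈ 0.661 μm^2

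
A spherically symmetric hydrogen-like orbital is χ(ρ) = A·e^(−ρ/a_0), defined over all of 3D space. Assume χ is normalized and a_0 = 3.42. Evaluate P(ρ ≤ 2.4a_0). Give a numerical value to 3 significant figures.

P ≈ 0.857

With dV = 4πρ²dρ, the probability is ∫|χ|² dV over ρ ≤ 2.4a_0.
The full normalization integral is A²·[π·a_0^3] = 1, fixing A².
In terms of u = ρ/a_0 (A², 4π and the length scale all cancel between numerator and denominator), P = [∫_{0}^{2.4} u^2·e^(-2·u) du] / [∫_{0}^{∞} u^2·e^(-2·u) du].
An antiderivative of u^2·e^(-2·u) is -(2·u^2 + 2·u + 1)·e^(-2·u)/4; evaluating from 0 to 2.4 gives 1/4 - 433·e^(-24/5)/100, while the full integral is 1/4.
Taking the ratio yields P = 0.8575.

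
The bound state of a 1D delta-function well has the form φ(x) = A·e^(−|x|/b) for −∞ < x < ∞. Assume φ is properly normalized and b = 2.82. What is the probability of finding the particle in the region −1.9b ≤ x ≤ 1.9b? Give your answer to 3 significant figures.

|φ|² is the probability density, so P = ∫_{−1.9b}^{1.9b} |φ|² dx.
The normalization integral ∫|φ|²dx over the whole domain equals b·A², and A² cancels in the ratio.
Both integrals are even about x = 0, so only the x ≥ 0 halves are needed (the factors of 2 cancel). Let u = x/b; then A² and the length scale cancel, so P = ∫_{0}^{1.9} e^(-2·u) du ÷ ∫_{0}^{∞} e^(-2·u) du.
An antiderivative of e^(-2·u) is -e^(-2·u)/2; evaluating from 0 to 1.9 gives 1/2 - e^(-19/5)/2, while the full integral is 1/2.
Taking the ratio, P = 0.9776.

P ≈ 0.978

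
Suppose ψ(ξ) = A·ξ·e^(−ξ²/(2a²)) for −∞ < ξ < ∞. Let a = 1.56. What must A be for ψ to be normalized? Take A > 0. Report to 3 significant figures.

A ≈ 0.545

The normalization condition is ∫|ψ|² dξ = 1 from −∞ to ∞.
∫|ψ|² dξ = A²·(√(π)·a^3/2).
Hence A² = 1/[√(π)·a^3/2].
Plugging in a = 1.56 yields A = 0.5452.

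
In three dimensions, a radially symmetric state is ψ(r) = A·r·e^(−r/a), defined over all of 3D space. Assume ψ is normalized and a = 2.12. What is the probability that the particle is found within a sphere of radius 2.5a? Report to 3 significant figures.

P ≈ 0.560

P = ∫ |ψ|² 4πr² dr over r ≤ 2.5a.
A² is fixed by ∫₀^∞ 4πr²|ψ|² dr = 1, i.e. A² = (3·π·a^5)^(−1).
Let u = r/a; then A², 4π and the length scale all cancel, so P = ∫_{0}^{2.5} u^4·e^(-2·u) du ÷ ∫_{0}^{∞} u^4·e^(-2·u) du.
With ∫ u^4·e^(-2·u) du = -(u^4/2 + u^3 + 3·u^2/2 + 3·u/2 + 3/4)·e^(-2·u) + C, the region integral is 3/4 - 1569·e^(-5)/32 and the full one is 3/4.
The region integral divided by the full integral gives P = 0.5595.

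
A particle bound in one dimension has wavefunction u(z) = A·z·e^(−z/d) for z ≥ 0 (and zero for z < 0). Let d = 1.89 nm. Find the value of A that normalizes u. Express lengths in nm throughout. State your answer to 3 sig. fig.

Require ∫ |u|² dz = 1 over the whole domain.
Carrying out the integral gives A² · d^3/4.
So A² = (d^3/4)^(−1).
With d = 1.89: A² = 0.5925 and A = 0.7697.

A ≈ 0.770 nm^(-3/2)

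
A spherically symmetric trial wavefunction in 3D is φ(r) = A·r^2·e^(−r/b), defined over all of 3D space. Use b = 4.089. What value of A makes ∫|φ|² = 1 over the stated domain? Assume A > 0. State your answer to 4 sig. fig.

The normalization condition is ∫|φ|² 4πr² dr = 1 from 0 to ∞.
The angular integral contributes 4π, leaving ∫₀^∞ r²|φ|² dr.
Recall ∫₀^∞ r^m e^(−r/β) dr = m!·β^(m+1), carrying out the integral gives A² · 45·π·b^7/2.
So A² = (45·π·b^7/2)^(−1).
Substituting b = 4.089 gives A² = 7.4020E-7, so A = 0.00086035.

A ≈ 0.0008603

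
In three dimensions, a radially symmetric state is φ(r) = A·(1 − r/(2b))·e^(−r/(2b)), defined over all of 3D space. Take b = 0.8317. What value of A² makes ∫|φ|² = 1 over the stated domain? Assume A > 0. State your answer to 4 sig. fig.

Require ∫ |φ|² 4πr² dr = 1 over the whole domain.
The angular integral contributes 4π, leaving ∫₀^∞ r²|φ|² dr.
The integral (without the A² prefactor) comes out to 8·π·b^3.
So A² = (8·π·b^3)^(−1).
Substituting b = 0.8317 gives A² = 0.069161, so A = 0.26298.

A^2 ≈ 0.06916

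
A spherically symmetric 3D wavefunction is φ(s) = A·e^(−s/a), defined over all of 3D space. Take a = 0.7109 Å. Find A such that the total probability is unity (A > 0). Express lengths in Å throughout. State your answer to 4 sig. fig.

A ≈ 0.9413 Å^(-3/2)

Normalization requires ∫|φ|² 4πs² ds = 1, integrated from 0 to ∞.
In 3D with spherical symmetry the volume element is 4πs² ds.
∫|φ|² 4πs² ds = A²·(π·a^3).
Hence A² = 1/[π·a^3].
With a = 0.7109: A² = 0.88598 and A = 0.94127.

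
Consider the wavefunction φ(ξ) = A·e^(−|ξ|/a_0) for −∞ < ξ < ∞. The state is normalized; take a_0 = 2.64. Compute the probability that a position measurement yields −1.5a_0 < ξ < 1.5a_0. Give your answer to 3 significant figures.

P ≈ 0.950

|φ|² is the probability density, so P = ∫_{−1.5a_0}^{1.5a_0} |φ|² dξ.
With A² fixed by ∫|φ|² = 1, i.e. A² = (a_0)^(−1), substitute and integrate.
Both integrals are even about ξ = 0, so only the ξ ≥ 0 halves are needed (the factors of 2 cancel). In terms of u = ξ/a_0 (A² and the length scale cancel between numerator and denominator), P = [∫_{0}^{1.5} e^(-2·u) du] / [∫_{0}^{∞} e^(-2·u) du].
An antiderivative of e^(-2·u) is -e^(-2·u)/2; evaluating from 0 to 1.5 gives 1/2 - e^(-3)/2, while the full integral is 1/2.
Evaluating gives P = 0.9502.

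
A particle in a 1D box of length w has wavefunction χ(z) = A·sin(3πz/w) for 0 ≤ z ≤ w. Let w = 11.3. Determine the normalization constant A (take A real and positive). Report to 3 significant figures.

The normalization condition is ∫|χ|² dz = 1 from 0 to w.
The integral (without the A² prefactor) comes out to w/2.
Substituting w = 11.3 gives A² = 0.1770, so A = 0.4207.

A ≈ 0.421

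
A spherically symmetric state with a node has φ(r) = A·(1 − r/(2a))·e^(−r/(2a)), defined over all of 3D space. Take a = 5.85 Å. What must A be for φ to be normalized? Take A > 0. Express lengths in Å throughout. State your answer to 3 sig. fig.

The normalization condition is ∫|φ|² 4πr² dr = 1 from 0 to ∞.
With φ = A·(1 − r/(2a))·e^(−r/(2a)), the integral evaluates to A²·[8·π·a^3].
Setting this equal to 1 gives A² = 1/(8·π·a^3).
With a = 5.85: A² = 0.0001987 and A = 0.01410.

A ≈ 0.0141 Å^(-3/2)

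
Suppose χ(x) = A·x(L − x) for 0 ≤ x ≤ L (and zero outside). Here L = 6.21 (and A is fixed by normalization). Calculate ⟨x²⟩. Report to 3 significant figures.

⟨x²⟩ = ∫ x^2 |χ|² dx over the full domain.
Since the A² factors cancel between numerator and denominator, ⟨x²⟩ = 2·L^2/7.
Putting L = 6.21 gives 11.02.

⟨x^2⟩ ≈ 11.0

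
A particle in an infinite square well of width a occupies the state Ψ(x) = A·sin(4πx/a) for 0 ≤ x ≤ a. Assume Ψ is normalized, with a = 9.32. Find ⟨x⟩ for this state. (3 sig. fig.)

⟨x⟩ ≈ 4.66

⟨x⟩ = ∫ x |Ψ|² dx over the full domain.
The ratio of the moment integral to the normalization integral gives ⟨x⟩ = a/2.
Putting a = 9.32 gives 4.660.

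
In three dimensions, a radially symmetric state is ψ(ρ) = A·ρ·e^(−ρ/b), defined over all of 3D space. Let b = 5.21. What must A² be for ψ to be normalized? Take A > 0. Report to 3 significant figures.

Require ∫ |ψ|² 4πρ² dρ = 1 over the whole domain.
Using ∫₀^∞ ρⁿ e^(−αρ) dρ = n!/αⁿ⁺¹, ∫|ψ|² 4πρ² dρ = A²·(3·π·b^5).
So A² = (3·π·b^5)^(−1).
Substituting b = 5.21 gives A² = 0.00002764, so A = 0.005257.

A^2 ≈ 0.0000276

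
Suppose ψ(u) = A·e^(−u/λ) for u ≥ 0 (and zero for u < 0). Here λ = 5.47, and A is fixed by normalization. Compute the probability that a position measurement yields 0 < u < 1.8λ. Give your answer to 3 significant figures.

The probability is P = ∫ |ψ|² du over [0, 1.8λ].
Since A² = 1/(λ/2), this is the region integral divided by the full normalization integral.
In terms of t = u/λ (A² and the length scale cancel between numerator and denominator), P = [∫_{0}^{1.8} e^(-2·t) dt] / [∫_{0}^{∞} e^(-2·t) dt].
With ∫ e^(-2·t) dt = -e^(-2·t)/2 + C, the region integral is 1/2 - e^(-18/5)/2 and the full one is 1/2.
Evaluating gives P = 0.9727.

P ≈ 0.973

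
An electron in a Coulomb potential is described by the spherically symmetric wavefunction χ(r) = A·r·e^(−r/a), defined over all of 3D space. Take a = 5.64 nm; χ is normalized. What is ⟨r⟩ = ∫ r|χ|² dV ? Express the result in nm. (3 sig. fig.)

By definition ⟨r⟩ = ∫ r |χ(r)|² 4πr² dr.
With ∫₀^∞ r^5 e^(−αr) dr = 5!/α^6, evaluating both integrals, ⟨r⟩ = 5·a/2.
Putting a = 5.64 gives 14.10.

⟨r⟩ ≈ 14.1 nm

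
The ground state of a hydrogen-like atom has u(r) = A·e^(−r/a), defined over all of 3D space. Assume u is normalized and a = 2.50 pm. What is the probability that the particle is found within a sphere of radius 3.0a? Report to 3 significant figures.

With dV = 4πr²dr, the probability is ∫|u|² dV over r ≤ 3.0a.
The full normalization integral is A²·[π·a^3] = 1, fixing A².
In terms of t = r/a (A², 4π and the length scale all cancel between numerator and denominator), P = [∫_{0}^{3.0} t^2·e^(-2·t) dt] / [∫_{0}^{∞} t^2·e^(-2·t) dt].
An antiderivative of t^2·e^(-2·t) is -(2·t^2 + 2·t + 1)·e^(-2·t)/4; evaluating from 0 to 3.0 gives 1/4 - 25·e^(-6)/4, while the full integral is 1/4.
The region integral divided by the full integral gives P = 0.9380.

P ≈ 0.938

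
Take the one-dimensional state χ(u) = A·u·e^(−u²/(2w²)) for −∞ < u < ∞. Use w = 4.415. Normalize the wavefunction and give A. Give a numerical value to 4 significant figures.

Normalization requires ∫|χ|² du = 1, integrated from −∞ to ∞.
Using the Gaussian integral ∫_{−∞}^{∞} e^(−αu²) du = √(π/α), carrying out the integral gives A² · √(π)·w^3/2.
Hence A² = 1/[√(π)·w^3/2].
With w = 4.415: A² = 0.013112 and A = 0.11451.

A ≈ 0.1145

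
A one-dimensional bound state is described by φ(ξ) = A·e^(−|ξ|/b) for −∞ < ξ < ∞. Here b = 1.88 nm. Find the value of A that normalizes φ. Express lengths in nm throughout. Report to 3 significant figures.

Require ∫ |φ|² dξ = 1 over the whole domain.
Using ∫₀^∞ ξⁿ e^(−αξ) dξ = n!/αⁿ⁺¹, with φ = A·e^(−|ξ|/b), the integral evaluates to A²·[b].
So A² = (b)^(−1).
Plugging in b = 1.88 yields A = 0.7293.

A ≈ 0.729 nm^(-1/2)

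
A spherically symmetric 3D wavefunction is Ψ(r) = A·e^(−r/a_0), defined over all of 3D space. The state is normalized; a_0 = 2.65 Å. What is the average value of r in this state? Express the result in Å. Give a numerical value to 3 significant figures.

⟨r⟩ ≈ 3.98 Å

The expectation value is the |Ψ|²-weighted average of r: ∫ r|Ψ|² 4πr² dr.
Using ∫₀^∞ rⁿ e^(−αr) dr = n!/αⁿ⁺¹, evaluating both integrals, ⟨r⟩ = 3·a_0/2.
With a_0 = 2.65, ⟨r⟩ = 3.975.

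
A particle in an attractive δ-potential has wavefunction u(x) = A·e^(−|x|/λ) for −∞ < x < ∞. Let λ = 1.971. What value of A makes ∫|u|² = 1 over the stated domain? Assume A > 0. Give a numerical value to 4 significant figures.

The normalization condition is ∫|u|² dx = 1 from −∞ to ∞.
With u = A·e^(−|x|/λ), the integral evaluates to A²·[λ].
Plugging in λ = 1.971 yields A = 0.71229.

A ≈ 0.7123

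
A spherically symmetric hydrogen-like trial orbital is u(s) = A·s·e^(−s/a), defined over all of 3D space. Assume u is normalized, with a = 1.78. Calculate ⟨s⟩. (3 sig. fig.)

By definition ⟨s⟩ = ∫ s |u(s)|² 4πs² ds.
Since the A² factors cancel between numerator and denominator, ⟨s⟩ = 5·a/2.
Putting a = 1.78 gives 4.450.

⟨s⟩ ≈ 4.45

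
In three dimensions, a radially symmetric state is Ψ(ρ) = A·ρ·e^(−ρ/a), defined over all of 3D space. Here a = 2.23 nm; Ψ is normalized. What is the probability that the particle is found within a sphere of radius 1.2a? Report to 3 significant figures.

P = ∫ |Ψ|² 4πρ² dρ over ρ ≤ 1.2a.
Normalization gives A² = 1/(3·π·a^5).
Let u = ρ/a; then A², 4π and the length scale all cancel, so P = ∫_{0}^{1.2} u^4·e^(-2·u) du ÷ ∫_{0}^{∞} u^4·e^(-2·u) du.
Using ∫ u^4·e^(-2·u) du = -(u^4/2 + u^3 + 3·u^2/2 + 3·u/2 + 3/4)·e^(-2·u), the numerator is ≈ 0.071901 and the denominator is 3/4.
The region integral divided by the full integral gives P = 0.09587.

P ≈ 0.0959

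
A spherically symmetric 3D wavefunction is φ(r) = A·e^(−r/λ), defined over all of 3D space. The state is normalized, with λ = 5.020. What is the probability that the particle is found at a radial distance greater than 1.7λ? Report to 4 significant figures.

P ≈ 0.3397

P = ∫ |φ|² 4πr² dr over r > 1.7λ.
A² is fixed by ∫₀^∞ 4πr²|φ|² dr = 1, i.e. A² = (π·λ^3)^(−1).
In terms of u = r/λ (A², 4π and the length scale all cancel between numerator and denominator), P = [∫_{1.7}^{∞} u^2·e^(-2·u) du] / [∫_{0}^{∞} u^2·e^(-2·u) du].
With ∫ u^2·e^(-2·u) du = -(2·u^2 + 2·u + 1)·e^(-2·u)/4 + C, the region integral is 509·e^(-17/5)/200 and the full one is 1/4.
The region integral divided by the full integral gives P = 0.33974.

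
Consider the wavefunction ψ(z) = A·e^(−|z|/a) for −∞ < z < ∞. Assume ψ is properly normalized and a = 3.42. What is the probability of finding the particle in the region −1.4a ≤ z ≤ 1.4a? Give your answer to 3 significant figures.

P ≈ 0.939

P = ∫_{−1.4a}^{1.4a} |ψ(z)|² dz.
Since A² = 1/(a), this is the region integral divided by the full normalization integral.
By symmetry take twice the z ≥ 0 contribution in numerator and denominator; the 2's cancel. In terms of u = z/a (A² and the length scale cancel between numerator and denominator), P = [∫_{0}^{1.4} e^(-2·u) du] / [∫_{0}^{∞} e^(-2·u) du].
An antiderivative of e^(-2·u) is -e^(-2·u)/2; evaluating from 0 to 1.4 gives 1/2 - e^(-14/5)/2, while the full integral is 1/2.
Evaluating gives P = 0.9392.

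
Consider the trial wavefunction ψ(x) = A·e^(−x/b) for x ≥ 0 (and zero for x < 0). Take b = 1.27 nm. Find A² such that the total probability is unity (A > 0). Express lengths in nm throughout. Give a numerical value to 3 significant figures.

The normalization condition is ∫|ψ|² dx = 1 from 0 to ∞.
Carrying out the integral gives A² · b/2.
So A² = (b/2)^(−1).
Plugging in b = 1.27 yields A = 1.255.

A^2 ≈ 1.57 nm^(-1)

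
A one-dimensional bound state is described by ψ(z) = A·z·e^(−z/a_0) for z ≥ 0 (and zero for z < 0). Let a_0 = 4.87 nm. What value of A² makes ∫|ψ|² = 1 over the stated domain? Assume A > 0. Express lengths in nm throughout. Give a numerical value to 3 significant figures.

A^2 ≈ 0.0346 nm^(-3)

We need A² ∫|f|² dz = 1, taking the integral from 0 to ∞.
Recall ∫₀^∞ z^m e^(−z/β) dz = m!·β^(m+1), carrying out the integral gives A² · a_0^3/4.
Plugging in a_0 = 4.87 yields A = 0.1861.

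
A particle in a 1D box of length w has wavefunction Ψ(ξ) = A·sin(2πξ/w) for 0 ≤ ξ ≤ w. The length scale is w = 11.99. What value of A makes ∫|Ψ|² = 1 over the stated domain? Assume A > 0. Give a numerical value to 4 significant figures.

A ≈ 0.4084

We need A² ∫|f|² dξ = 1, taking the integral from 0 to w.
∫|Ψ|² dξ = A²·(w/2).
Hence A² = 1/[w/2].
With w = 11.99: A² = 0.16681 and A = 0.40842.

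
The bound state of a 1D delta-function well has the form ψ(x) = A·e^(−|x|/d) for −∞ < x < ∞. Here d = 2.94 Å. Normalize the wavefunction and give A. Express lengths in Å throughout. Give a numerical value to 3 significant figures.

A ≈ 0.583 Å^(-1/2)

Normalization requires ∫|ψ|² dx = 1, integrated from −∞ to ∞.
Recall ∫₀^∞ x^m e^(−x/β) dx = m!·β^(m+1), ∫|ψ|² dx = A²·(d).
With d = 2.94: A² = 0.3401 and A = 0.5832.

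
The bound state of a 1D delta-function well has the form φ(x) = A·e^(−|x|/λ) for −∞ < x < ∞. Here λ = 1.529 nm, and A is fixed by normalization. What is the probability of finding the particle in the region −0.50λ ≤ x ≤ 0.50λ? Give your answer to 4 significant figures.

P ≈ 0.6321

|φ|² is the probability density, so P = ∫_{−0.50λ}^{0.50λ} |φ|² dx.
Since A² = 1/(λ), this is the region integral divided by the full normalization integral.
Both integrals are even about x = 0, so only the x ≥ 0 halves are needed (the factors of 2 cancel). Let u = x/λ; then A² and the length scale cancel, so P = ∫_{0}^{0.50} e^(-2·u) du ÷ ∫_{0}^{∞} e^(-2·u) du.
Using ∫ e^(-2·u) du = -e^(-2·u)/2, the numerator is 1/2 - e^(-1)/2 and the denominator is 1/2.
This works out to P = 0.63212.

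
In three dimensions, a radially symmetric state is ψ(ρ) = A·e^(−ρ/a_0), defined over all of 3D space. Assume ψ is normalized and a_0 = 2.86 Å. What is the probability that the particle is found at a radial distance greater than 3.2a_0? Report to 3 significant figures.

P ≈ 0.0463

Integrate the radial probability density 4πρ²|ψ|² over ρ > 3.2a_0.
Normalization gives A² = 1/(π·a_0^3).
Substituting u = ρ/a_0, A², 4π and the length scale all cancel in the ratio: P = ∫_{3.2}^{∞} u^2·e^(-2·u) du / ∫_{0}^{∞} u^2·e^(-2·u) du.
Using ∫ u^2·e^(-2·u) du = -(2·u^2 + 2·u + 1)·e^(-2·u)/4, the numerator is 697·e^(-32/5)/100 and the denominator is 1/4.
The region integral divided by the full integral gives P = 0.04632.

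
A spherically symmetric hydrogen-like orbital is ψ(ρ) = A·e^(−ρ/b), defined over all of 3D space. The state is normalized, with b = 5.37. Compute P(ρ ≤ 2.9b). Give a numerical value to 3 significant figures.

With dV = 4πρ²dρ, the probability is ∫|ψ|² dV over ρ ≤ 2.9b.
A² is fixed by ∫₀^∞ 4πρ²|ψ|² dρ = 1, i.e. A² = (π·b^3)^(−1).
Substituting u = ρ/b, A², 4π and the length scale all cancel in the ratio: P = ∫_{0}^{2.9} u^2·e^(-2·u) du / ∫_{0}^{∞} u^2·e^(-2·u) du.
Using ∫ u^2·e^(-2·u) du = -(2·u^2 + 2·u + 1)·e^(-2·u)/4, the numerator is 1/4 - 1181·e^(-29/5)/200 and the denominator is 1/4.
Taking the ratio yields P = 0.9285.

P ≈ 0.928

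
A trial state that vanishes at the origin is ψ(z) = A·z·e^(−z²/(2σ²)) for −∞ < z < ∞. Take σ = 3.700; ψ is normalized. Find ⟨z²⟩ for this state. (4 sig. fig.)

The expectation value is the |ψ|²-weighted average of z^2: ∫ z^2|ψ|² dz.
Using the Gaussian integral ∫_{−∞}^{∞} e^(−αz²) dz = √(π/α), since the A² factors cancel between numerator and denominator, ⟨z²⟩ = 3·σ^2/2.
Putting σ = 3.700 gives 20.535.

⟨z^2⟩ ≈ 20.54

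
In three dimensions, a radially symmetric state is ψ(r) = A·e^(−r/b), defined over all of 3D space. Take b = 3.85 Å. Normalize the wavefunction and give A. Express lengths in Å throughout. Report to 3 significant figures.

A ≈ 0.0747 Å^(-3/2)

Require ∫ |ψ|² 4πr² dr = 1 over the whole domain.
In 3D with spherical symmetry the volume element is 4πr² dr.
The integral (without the A² prefactor) comes out to π·b^3.
So A² = (π·b^3)^(−1).
Plugging in b = 3.85 yields A = 0.07469.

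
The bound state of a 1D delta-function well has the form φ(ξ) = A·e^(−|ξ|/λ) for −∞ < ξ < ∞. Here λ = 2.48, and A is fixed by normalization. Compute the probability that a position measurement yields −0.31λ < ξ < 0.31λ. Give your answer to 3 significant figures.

The probability is P = ∫ |φ|² dξ over [−0.31λ, 0.31λ].
With A² fixed by ∫|φ|² = 1, i.e. A² = (λ)^(−1), substitute and integrate.
Both integrals are even about ξ = 0, so only the ξ ≥ 0 halves are needed (the factors of 2 cancel). Let u = ξ/λ; then A² and the length scale cancel, so P = ∫_{0}^{0.31} e^(-2·u) du ÷ ∫_{0}^{∞} e^(-2·u) du.
With ∫ e^(-2·u) du = -e^(-2·u)/2 + C, the region integral is 1/2 - e^(-31/50)/2 and the full one is 1/2.
Evaluating gives P = 0.4621.

P ≈ 0.462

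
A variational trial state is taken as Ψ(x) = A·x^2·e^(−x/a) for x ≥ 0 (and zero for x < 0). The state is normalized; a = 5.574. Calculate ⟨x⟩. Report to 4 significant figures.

⟨x⟩ ≈ 13.94

By definition ⟨x⟩ = ∫ x |Ψ(x)|² dx.
Evaluating both integrals, ⟨x⟩ = 5·a/2.
With a = 5.574, ⟨x⟩ = 13.935.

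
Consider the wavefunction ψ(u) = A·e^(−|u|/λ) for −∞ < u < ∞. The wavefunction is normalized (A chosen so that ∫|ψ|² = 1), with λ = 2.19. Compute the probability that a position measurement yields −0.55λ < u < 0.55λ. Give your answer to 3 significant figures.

P ≈ 0.667

The probability is P = ∫ |ψ|² du over [−0.55λ, 0.55λ].
Since A² = 1/(λ), this is the region integral divided by the full normalization integral.
By symmetry take twice the u ≥ 0 contribution in numerator and denominator; the 2's cancel. In terms of t = u/λ (A² and the length scale cancel between numerator and denominator), P = [∫_{0}^{0.55} e^(-2·t) dt] / [∫_{0}^{∞} e^(-2·t) dt].
An antiderivative of e^(-2·t) is -e^(-2·t)/2; evaluating from 0 to 0.55 gives 1/2 - e^(-11/10)/2, while the full integral is 1/2.
Taking the ratio, P = 0.6671.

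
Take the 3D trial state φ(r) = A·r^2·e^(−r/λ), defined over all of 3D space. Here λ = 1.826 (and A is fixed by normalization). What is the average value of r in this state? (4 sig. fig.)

By definition ⟨r⟩ = ∫ r |φ(r)|² 4πr² dr.
Since the A² factors cancel between numerator and denominator, ⟨r⟩ = 7·λ/2.
Putting λ = 1.826 gives 6.3910.

⟨r⟩ ≈ 6.391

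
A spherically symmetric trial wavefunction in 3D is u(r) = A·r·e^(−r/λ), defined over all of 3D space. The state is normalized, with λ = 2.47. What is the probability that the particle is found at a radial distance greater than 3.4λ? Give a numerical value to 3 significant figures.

P ≈ 0.192

Integrate the radial probability density 4πr²|u|² over r > 3.4λ.
A² is fixed by ∫₀^∞ 4πr²|u|² dr = 1, i.e. A² = (3·π·λ^5)^(−1).
Let t = r/λ; then A², 4π and the length scale all cancel, so P = ∫_{3.4}^{∞} t^4·e^(-2·t) dt ÷ ∫_{0}^{∞} t^4·e^(-2·t) dt.
Using ∫ t^4·e^(-2·t) dt = -(t^4/2 + t^3 + 3·t^2/2 + 3·t/2 + 3/4)·e^(-2·t), the numerator is ≈ 0.14402 and the denominator is 3/4.
Taking the ratio yields P = 0.1920.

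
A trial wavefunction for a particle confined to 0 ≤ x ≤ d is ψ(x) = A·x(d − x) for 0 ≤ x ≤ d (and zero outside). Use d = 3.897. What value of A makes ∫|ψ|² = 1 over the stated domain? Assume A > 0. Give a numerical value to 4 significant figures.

Require ∫ |ψ|² dx = 1 over the whole domain.
Expanding the polynomial and integrating term by term, the integral (without the A² prefactor) comes out to d^5/30.
Hence A² = 1/[d^5/30].
Substituting d = 3.897 gives A² = 0.033379, so A = 0.18270.

A ≈ 0.1827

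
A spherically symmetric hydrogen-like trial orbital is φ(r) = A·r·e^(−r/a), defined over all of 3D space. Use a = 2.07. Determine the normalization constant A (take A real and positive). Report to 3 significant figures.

Require ∫ |φ|² 4πr² dr = 1 over the whole domain.
Recall ∫₀^∞ r^m e^(−r/β) dr = m!·β^(m+1), ∫|φ|² 4πr² dr = A²·(3·π·a^5).
So A² = (3·π·a^5)^(−1).
Substituting a = 2.07 gives A² = 0.002792, so A = 0.05284.

A ≈ 0.0528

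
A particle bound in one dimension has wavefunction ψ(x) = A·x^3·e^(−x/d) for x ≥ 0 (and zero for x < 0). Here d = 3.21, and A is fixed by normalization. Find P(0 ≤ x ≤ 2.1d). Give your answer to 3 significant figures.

P = ∫_{0}^{2.1d} |ψ(x)|² dx.
Since A² = 1/(45·d^7/8), this is the region integral divided by the full normalization integral.
Let u = x/d; then A² and the length scale cancel, so P = ∫_{0}^{2.1} u^6·e^(-2·u) du ÷ ∫_{0}^{∞} u^6·e^(-2·u) du.
With ∫ u^6·e^(-2·u) du = -(4·u^6 + 12·u^5 + 30·u^4 + 60·u^3 + 90·u^2 + 90·u + 45)·e^(-2·u)/8 + C, the region integral is ≈ 0.74552 and the full one is 45/8.
The result is P = 0.1325.

P ≈ 0.133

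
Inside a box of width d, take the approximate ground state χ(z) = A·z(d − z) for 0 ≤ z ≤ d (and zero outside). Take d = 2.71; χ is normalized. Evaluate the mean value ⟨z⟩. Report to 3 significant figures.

The expectation value is the |χ|²-weighted average of z: ∫ z|χ|² dz.
Expanding the polynomial and integrating term by term, evaluating both integrals, ⟨z⟩ = d/2.
Putting d = 2.71 gives 1.355.

⟨z⟩ ≈ 1.36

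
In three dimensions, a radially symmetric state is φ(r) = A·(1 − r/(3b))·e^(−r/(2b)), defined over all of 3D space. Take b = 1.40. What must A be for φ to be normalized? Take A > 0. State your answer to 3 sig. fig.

A ≈ 0.209

Normalization requires ∫|φ|² 4πr² dr = 1, integrated from 0 to ∞.
The angular integral contributes 4π, leaving ∫₀^∞ r²|φ|² dr.
∫|φ|² 4πr² dr = A²·(8·π·b^3/3).
Setting this equal to 1 gives A² = 1/(8·π·b^3/3).
Substituting b = 1.40 gives A² = 0.04350, so A = 0.2086.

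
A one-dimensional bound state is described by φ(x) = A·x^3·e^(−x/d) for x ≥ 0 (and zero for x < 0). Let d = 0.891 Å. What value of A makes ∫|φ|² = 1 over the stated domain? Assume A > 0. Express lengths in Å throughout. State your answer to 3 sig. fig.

A ≈ 0.631 Å^(-7/2)

We need A² ∫|f|² dx = 1, taking the integral from 0 to ∞.
Carrying out the integral gives A² · 45·d^7/8.
Hence A² = 1/[45·d^7/8].
With d = 0.891: A² = 0.3988 and A = 0.6315.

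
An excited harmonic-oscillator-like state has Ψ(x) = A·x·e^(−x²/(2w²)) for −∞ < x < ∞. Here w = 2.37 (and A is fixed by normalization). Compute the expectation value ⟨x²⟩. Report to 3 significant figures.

⟨x^2⟩ ≈ 8.43

⟨x²⟩ = ∫ x^2 |Ψ|² dx over the full domain.
With ∫_{−∞}^{∞} x^(2m) e^(−αx²) dx = (2m−1)!!·√π / (2^m α^(m+1/2)), the ratio of the moment integral to the normalization integral gives ⟨x²⟩ = 3·w^2/2.
With w = 2.37, ⟨x^2⟩ = 8.425.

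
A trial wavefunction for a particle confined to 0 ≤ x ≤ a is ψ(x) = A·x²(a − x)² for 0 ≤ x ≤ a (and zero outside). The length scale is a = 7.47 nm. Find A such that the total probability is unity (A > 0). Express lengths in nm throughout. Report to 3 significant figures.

A ≈ 0.00295 nm^(-9/2)

Require ∫ |ψ|² dx = 1 over the whole domain.
Expanding the polynomial and integrating term by term, with ψ = A·x²(a − x)², the integral evaluates to A²·[a^9/630].
So A² = (a^9/630)^(−1).
Plugging in a = 7.47 yields A = 0.002949.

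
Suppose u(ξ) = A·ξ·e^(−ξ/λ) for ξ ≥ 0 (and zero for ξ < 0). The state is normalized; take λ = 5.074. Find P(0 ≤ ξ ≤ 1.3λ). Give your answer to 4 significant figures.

|u|² is the probability density, so P = ∫_{0}^{1.3λ} |u|² dξ.
With A² fixed by ∫|u|² = 1, i.e. A² = (λ^3/4)^(−1), substitute and integrate.
In terms of t = ξ/λ (A² and the length scale cancel between numerator and denominator), P = [∫_{0}^{1.3} t^2·e^(-2·t) dt] / [∫_{0}^{∞} t^2·e^(-2·t) dt].
Using ∫ t^2·e^(-2·t) dt = -(2·t^2 + 2·t + 1)·e^(-2·t)/4, the numerator is 1/4 - 349·e^(-13/5)/200 and the denominator is 1/4.
This works out to P = 0.48157.

P ≈ 0.4816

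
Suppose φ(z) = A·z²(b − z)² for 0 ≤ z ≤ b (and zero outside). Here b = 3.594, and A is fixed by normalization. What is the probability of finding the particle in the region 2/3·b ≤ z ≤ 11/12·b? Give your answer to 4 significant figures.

|φ|² is the probability density, so P = ∫_{2/3·b}^{11/12·b} |φ|² dz.
With A² fixed by ∫|φ|² = 1, i.e. A² = (b^9/630)^(−1), substitute and integrate.
In terms of u = z/b (A² and the length scale cancel between numerator and denominator), P = [∫_{2/3}^{11/12} u^4·(1 - u)^4 du] / [∫_{0}^{1} u^4·(1 - u)^4 du].
An antiderivative of u^4·(1 - u)^4 is u^5·(70·u^4 - 315·u^3 + 540·u^2 - 420·u + 126)/630; evaluating from 2/3 to 11/12 gives ≈ 0.000229311, while the full integral is 1/630.
This works out to P = 0.14447.

P ≈ 0.1445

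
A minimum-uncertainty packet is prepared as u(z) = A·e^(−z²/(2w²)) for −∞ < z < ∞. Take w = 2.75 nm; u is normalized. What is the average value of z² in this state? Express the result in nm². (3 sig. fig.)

The expectation value is the |u|²-weighted average of z^2: ∫ z^2|u|² dz.
Differentiating ∫e^(−αz²) dz = √(π/α) under α to get the higher moments, since the A² factors cancel between numerator and denominator, ⟨z²⟩ = w^2/2.
Putting w = 2.75 gives 3.781.

⟨z^2⟩ ≈ 3.78 nm^2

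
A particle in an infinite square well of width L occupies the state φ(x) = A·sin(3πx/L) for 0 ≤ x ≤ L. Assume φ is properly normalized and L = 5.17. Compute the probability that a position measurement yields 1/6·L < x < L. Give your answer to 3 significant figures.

The probability is P = ∫ |φ|² dx over [1/6·L, L].
Since A² = 1/(L/2), this is the region integral divided by the full normalization integral.
In terms of u = x/L (A² and the length scale cancel between numerator and denominator), P = [∫_{1/6}^{1} sin(3·π·u)^2 du] / [∫_{0}^{1} sin(3·π·u)^2 du].
Using ∫ sin(3·π·u)^2 du = u/2 - sin(6·π·u)/(12·π), the numerator is 5/12 and the denominator is 1/2.
This works out to P = 5/6.

P ≈ 0.833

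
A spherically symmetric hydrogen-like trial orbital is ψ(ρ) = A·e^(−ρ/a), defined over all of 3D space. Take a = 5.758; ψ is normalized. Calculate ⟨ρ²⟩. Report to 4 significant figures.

⟨ρ^2⟩ ≈ 99.46

By definition ⟨ρ²⟩ = ∫ ρ^2 |ψ(ρ)|² 4πρ² dρ.
The ratio of the moment integral to the normalization integral gives ⟨ρ²⟩ = 3·a^2.
With a = 5.758, ⟨ρ^2⟩ = 99.464.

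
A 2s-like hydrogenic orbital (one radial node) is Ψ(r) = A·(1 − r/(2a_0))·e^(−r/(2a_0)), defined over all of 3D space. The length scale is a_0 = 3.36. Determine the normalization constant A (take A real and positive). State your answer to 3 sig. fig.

The normalization condition is ∫|Ψ|² 4πr² dr = 1 from 0 to ∞.
(Spherical symmetry: dV = 4πr² dr.)
∫|Ψ|² 4πr² dr = A²·(8·π·a_0^3).
Hence A² = 1/[8·π·a_0^3].
With a_0 = 3.36: A² = 0.001049 and A = 0.03239.

A ≈ 0.0324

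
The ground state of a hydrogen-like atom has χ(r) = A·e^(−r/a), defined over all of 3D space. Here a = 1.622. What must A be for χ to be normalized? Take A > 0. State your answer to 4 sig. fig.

The normalization condition is ∫|χ|² 4πr² dr = 1 from 0 to ∞.
In 3D with spherical symmetry the volume element is 4πr² dr.
Recall ∫₀^∞ r^m e^(−r/β) dr = m!·β^(m+1), carrying out the integral gives A² · π·a^3.
Setting this equal to 1 gives A² = 1/(π·a^3).
Plugging in a = 1.622 yields A = 0.27312.

A ≈ 0.2731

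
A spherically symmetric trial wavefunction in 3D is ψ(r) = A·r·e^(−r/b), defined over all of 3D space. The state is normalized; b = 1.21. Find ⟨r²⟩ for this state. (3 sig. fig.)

⟨r^2⟩ ≈ 11.0

The expectation value is the |ψ|²-weighted average of r^2: ∫ r^2|ψ|² 4πr² dr.
The ratio of the moment integral to the normalization integral gives ⟨r²⟩ = 15·b^2/2.
Putting b = 1.21 gives 10.98.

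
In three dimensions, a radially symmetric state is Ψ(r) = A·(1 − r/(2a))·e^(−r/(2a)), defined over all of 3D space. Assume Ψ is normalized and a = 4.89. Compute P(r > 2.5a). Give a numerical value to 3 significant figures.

P ≈ 0.945

With dV = 4πr²dr, the probability is ∫|Ψ|² dV over r > 2.5a.
Normalization gives A² = 1/(8·π·a^3).
Substituting u = r/a, A², 4π and the length scale all cancel in the ratio: P = ∫_{2.5}^{∞} u^2·(1 - u/2)^2·e^(-u) du / ∫_{0}^{∞} u^2·(1 - u/2)^2·e^(-u) du.
With ∫ u^2·(1 - u/2)^2·e^(-u) du = -(u^4/4 + u^2 + 2·u + 2)·e^(-u) + C, the region integral is 1473·e^(-5/2)/64 and the full one is 2.
This evaluates to P = 0.9446.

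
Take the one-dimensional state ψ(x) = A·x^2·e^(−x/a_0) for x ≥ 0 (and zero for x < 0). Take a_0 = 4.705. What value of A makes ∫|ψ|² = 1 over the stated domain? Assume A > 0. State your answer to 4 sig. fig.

A ≈ 0.02405

Require ∫ |ψ|² dx = 1 over the whole domain.
Recall ∫₀^∞ x^m e^(−x/β) dx = m!·β^(m+1), ∫|ψ|² dx = A²·(3·a_0^5/4).
With a_0 = 4.705: A² = 0.00057828 and A = 0.024048.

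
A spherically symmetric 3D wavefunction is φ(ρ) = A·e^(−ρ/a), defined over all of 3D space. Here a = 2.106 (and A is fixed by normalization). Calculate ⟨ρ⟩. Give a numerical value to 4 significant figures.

⟨ρ⟩ ≈ 3.159

⟨ρ⟩ = ∫ ρ |φ|² 4πρ² dρ over the full domain.
Since the A² factors cancel between numerator and denominator, ⟨ρ⟩ = 3·a/2.
With a = 2.106, ⟨ρ⟩ = 3.1590.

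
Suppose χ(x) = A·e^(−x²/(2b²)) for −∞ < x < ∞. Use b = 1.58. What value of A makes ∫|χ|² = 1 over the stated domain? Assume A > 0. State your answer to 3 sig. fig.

A ≈ 0.598

Normalization requires ∫|χ|² dx = 1, integrated from −∞ to ∞.
Differentiating ∫e^(−αx²) dx = √(π/α) under α to get the higher moments, with χ = A·e^(−x²/(2b²)), the integral evaluates to A²·[√(π)·b].
Plugging in b = 1.58 yields A = 0.5976.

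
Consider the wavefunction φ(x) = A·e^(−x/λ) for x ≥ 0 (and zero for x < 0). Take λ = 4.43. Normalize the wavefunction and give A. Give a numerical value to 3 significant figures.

Require ∫ |φ|² dx = 1 over the whole domain.
With φ = A·e^(−x/λ), the integral evaluates to A²·[λ/2].
Setting this equal to 1 gives A² = 1/(λ/2).
Plugging in λ = 4.43 yields A = 0.6719.

A ≈ 0.672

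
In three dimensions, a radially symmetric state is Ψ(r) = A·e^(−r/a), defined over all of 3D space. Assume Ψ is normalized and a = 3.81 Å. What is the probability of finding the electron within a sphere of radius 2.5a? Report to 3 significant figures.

P ≈ 0.875

Integrate the radial probability density 4πr²|Ψ|² over r ≤ 2.5a.
A² is fixed by ∫₀^∞ 4πr²|Ψ|² dr = 1, i.e. A² = (π·a^3)^(−1).
In terms of u = r/a (A², 4π and the length scale all cancel between numerator and denominator), P = [∫_{0}^{2.5} u^2·e^(-2·u) du] / [∫_{0}^{∞} u^2·e^(-2·u) du].
With ∫ u^2·e^(-2·u) du = -(2·u^2 + 2·u + 1)·e^(-2·u)/4 + C, the region integral is 1/4 - 37·e^(-5)/8 and the full one is 1/4.
Taking the ratio yields P = 0.8753.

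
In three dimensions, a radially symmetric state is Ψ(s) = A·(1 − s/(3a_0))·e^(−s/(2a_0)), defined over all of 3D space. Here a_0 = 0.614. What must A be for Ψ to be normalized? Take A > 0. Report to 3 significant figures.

A ≈ 0.718

The normalization condition is ∫|Ψ|² 4πs² ds = 1 from 0 to ∞.
In 3D with spherical symmetry the volume element is 4πs² ds.
Recall ∫₀^∞ s^m e^(−s/β) ds = m!·β^(m+1), with Ψ = A·(1 − s/(3a_0))·e^(−s/(2a_0)), the integral evaluates to A²·[8·π·a_0^3/3].
So A² = (8·π·a_0^3/3)^(−1).
Plugging in a_0 = 0.614 yields A = 0.7181.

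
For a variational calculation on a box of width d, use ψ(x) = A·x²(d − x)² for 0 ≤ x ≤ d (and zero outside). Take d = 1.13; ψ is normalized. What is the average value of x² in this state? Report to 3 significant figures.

By definition ⟨x²⟩ = ∫ x^2 |ψ(x)|² dx.
Expanding the polynomial and integrating term by term, the ratio of the moment integral to the normalization integral gives ⟨x²⟩ = 3·d^2/11.
With d = 1.13, ⟨x^2⟩ = 0.3482.

⟨x^2⟩ ≈ 0.348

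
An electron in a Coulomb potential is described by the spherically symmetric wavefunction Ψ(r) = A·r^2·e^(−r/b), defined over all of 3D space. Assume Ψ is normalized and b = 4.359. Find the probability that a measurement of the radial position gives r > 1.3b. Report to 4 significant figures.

P = ∫ |Ψ|² 4πr² dr over r > 1.3b.
A² is fixed by ∫₀^∞ 4πr²|Ψ|² dr = 1, i.e. A² = (45·π·b^7/2)^(−1).
Let u = r/b; then A², 4π and the length scale all cancel, so P = ∫_{1.3}^{∞} u^6·e^(-2·u) du ÷ ∫_{0}^{∞} u^6·e^(-2·u) du.
An antiderivative of u^6·e^(-2·u) is -(4·u^6 + 12·u^5 + 30·u^4 + 60·u^3 + 90·u^2 + 90·u + 45)·e^(-2·u)/8; evaluating from 1.3 to ∞ gives ≈ 5.52842, while the full integral is 45/8.
This evaluates to P = 0.98283.

P ≈ 0.9828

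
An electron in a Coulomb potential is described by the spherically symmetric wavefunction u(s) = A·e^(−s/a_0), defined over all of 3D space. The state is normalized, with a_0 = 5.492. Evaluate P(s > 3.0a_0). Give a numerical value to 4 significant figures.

P ≈ 0.06197

With dV = 4πs²ds, the probability is ∫|u|² dV over s > 3.0a_0.
Normalization gives A² = 1/(π·a_0^3).
Let t = s/a_0; then A², 4π and the length scale all cancel, so P = ∫_{3.0}^{∞} t^2·e^(-2·t) dt ÷ ∫_{0}^{∞} t^2·e^(-2·t) dt.
An antiderivative of t^2·e^(-2·t) is -(2·t^2 + 2·t + 1)·e^(-2·t)/4; evaluating from 3.0 to ∞ gives 25·e^(-6)/4, while the full integral is 1/4.
This evaluates to P = 0.061969.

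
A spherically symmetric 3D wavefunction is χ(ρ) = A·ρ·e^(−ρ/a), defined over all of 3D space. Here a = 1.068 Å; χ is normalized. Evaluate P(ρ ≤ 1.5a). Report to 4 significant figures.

With dV = 4πρ²dρ, the probability is ∫|χ|² dV over ρ ≤ 1.5a.
A² is fixed by ∫₀^∞ 4πρ²|χ|² dρ = 1, i.e. A² = (3·π·a^5)^(−1).
In terms of u = ρ/a (A², 4π and the length scale all cancel between numerator and denominator), P = [∫_{0}^{1.5} u^4·e^(-2·u) du] / [∫_{0}^{∞} u^4·e^(-2·u) du].
With ∫ u^4·e^(-2·u) du = -(u^4/2 + u^3 + 3·u^2/2 + 3·u/2 + 3/4)·e^(-2·u) + C, the region integral is 3/4 - 393·e^(-3)/32 and the full one is 3/4.
This evaluates to P = 0.18474.

P ≈ 0.1847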